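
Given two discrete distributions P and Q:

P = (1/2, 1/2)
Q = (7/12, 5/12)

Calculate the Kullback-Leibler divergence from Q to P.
D(P||Q) = Σ P(i) log₂(P(i)/Q(i))
  i=0: (1/2) × log₂((1/2)/(7/12)) = (1/2) × log₂(6/7) = -0.1112
  i=1: (1/2) × log₂((1/2)/(5/12)) = (1/2) × log₂(6/5) = 0.1315
D(P||Q) = -0.1112 + 0.1315
  = 0.0203 bits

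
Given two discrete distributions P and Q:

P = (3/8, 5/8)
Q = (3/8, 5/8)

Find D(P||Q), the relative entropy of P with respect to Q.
D(P||Q) = Σ P(i) log₂(P(i)/Q(i))
  i=0: (3/8) × log₂((3/8)/(3/8)) = (3/8) × log₂(1) = 0.0000
  i=1: (5/8) × log₂((5/8)/(5/8)) = (5/8) × log₂(1) = 0.0000
D(P||Q) = 0.0000 + 0.0000
  = 0.0000 bits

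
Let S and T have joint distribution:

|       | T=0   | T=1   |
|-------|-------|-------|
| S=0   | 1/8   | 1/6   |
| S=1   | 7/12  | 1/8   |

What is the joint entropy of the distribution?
H(S,T) = -Σ P(S,T) log₂ P(S,T), summed over the non-zero cells:
H(S,T) = -[(1/8)·log₂(1/8) + (1/6)·log₂(1/6) + (7/12)·log₂(7/12) + (1/8)·log₂(1/8)]
  = 0.3750 + 0.4308 + 0.4536 + 0.3750
  = 1.6344 bits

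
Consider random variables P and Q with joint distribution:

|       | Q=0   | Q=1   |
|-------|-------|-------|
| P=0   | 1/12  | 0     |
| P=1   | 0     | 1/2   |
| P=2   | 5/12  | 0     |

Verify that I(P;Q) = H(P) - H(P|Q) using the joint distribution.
Left side, from I(P;Q) = H(P) + H(Q) - H(P,Q):
Marginal P(P) (row sums):
  P(P=0) = 1/12 + 0 = 1/12
  P(P=1) = 0 + 1/2 = 1/2
  P(P=2) = 5/12 + 0 = 5/12
Marginal P(Q) (column sums):
  P(Q=0) = 1/12 + 0 + 5/12 = 1/2
  P(Q=1) = 0 + 1/2 + 0 = 1/2

H(P) = -[(1/12)·log₂(1/12) + (1/2)·log₂(1/2) + (5/12)·log₂(5/12)]
  = 0.2987 + 0.5000 + 0.5263
  = 1.3250 bits
H(Q) = -[(1/2)·log₂(1/2) + (1/2)·log₂(1/2)]
  = 0.5000 + 0.5000
  = 1.0000 bits
H(P,Q) = -[(1/12)·log₂(1/12) + (1/2)·log₂(1/2) + (5/12)·log₂(5/12)]
  = 0.2987 + 0.5000 + 0.5263
  = 1.3250 bits

I(P;Q) = H(P) + H(Q) - H(P,Q)
  = 1.3250 + 1.0000 - 1.3250
  = 1.0000 bits

Right side, with H(P|Q) computed directly from the conditional probabilities:
H(P|Q) = -Σ P(P,Q)·log₂ P(P|Q), where P(P|Q) = P(P,Q) / P(Q)
  (cells with P(P,Q) = 0 contribute 0)
  (P=0,Q=0): P(P|Q) = (1/12)/(1/2) = 1/6;  -(1/12)·log₂(1/6) = 0.2154
  (P=1,Q=1): P(P|Q) = (1/2)/(1/2) = 1;  -(1/2)·log₂(1) = 0.0000
  (P=2,Q=0): P(P|Q) = (5/12)/(1/2) = 5/6;  -(5/12)·log₂(5/6) = 0.1096
H(P|Q) = 0.2154 + 0.0000 + 0.1096
  = 0.3250 bits
H(P) - H(P|Q) = 1.3250 - 0.3250 = 1.0000 bits

Both sides equal 1.0000 bits, so I(P;Q) = H(P) - H(P|Q) ✓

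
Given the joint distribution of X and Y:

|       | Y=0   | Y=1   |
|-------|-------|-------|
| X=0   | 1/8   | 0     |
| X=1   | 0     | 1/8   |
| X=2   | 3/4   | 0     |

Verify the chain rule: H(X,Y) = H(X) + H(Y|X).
Left side:
H(X,Y) = -[(1/8)·log₂(1/8) + (1/8)·log₂(1/8) + (3/4)·log₂(3/4)]
  = 0.3750 + 0.3750 + 0.3113
  = 1.0613 bits

Right side:
Marginal P(X) (row sums):
  P(X=0) = 1/8 + 0 = 1/8
  P(X=1) = 0 + 1/8 = 1/8
  P(X=2) = 3/4 + 0 = 3/4
H(X) = -[(1/8)·log₂(1/8) + (1/8)·log₂(1/8) + (3/4)·log₂(3/4)]
  = 0.3750 + 0.3750 + 0.3113
  = 1.0613 bits
H(Y|X) = -Σ P(X,Y)·log₂ P(Y|X), where P(Y|X) = P(X,Y) / P(X)
  (cells with P(X,Y) = 0 contribute 0)
  (X=0,Y=0): P(Y|X) = (1/8)/(1/8) = 1;  -(1/8)·log₂(1) = 0.0000
  (X=1,Y=1): P(Y|X) = (1/8)/(1/8) = 1;  -(1/8)·log₂(1) = 0.0000
  (X=2,Y=0): P(Y|X) = (3/4)/(3/4) = 1;  -(3/4)·log₂(1) = 0.0000
H(Y|X) = 0.0000 + 0.0000 + 0.0000
  = 0.0000 bits
H(X) + H(Y|X) = 1.0613 + 0.0000 = 1.0613 bits

Both sides equal 1.0613 bits, so the chain rule holds ✓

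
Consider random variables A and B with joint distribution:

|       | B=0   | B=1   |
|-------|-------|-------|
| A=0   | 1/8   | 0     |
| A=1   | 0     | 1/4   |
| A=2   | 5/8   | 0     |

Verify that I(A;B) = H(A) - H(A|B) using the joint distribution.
Left side, from I(A;B) = H(A) + H(B) - H(A,B):
Marginal P(A) (row sums):
  P(A=0) = 1/8 + 0 = 1/8
  P(A=1) = 0 + 1/4 = 1/4
  P(A=2) = 5/8 + 0 = 5/8
Marginal P(B) (column sums):
  P(B=0) = 1/8 + 0 + 5/8 = 3/4
  P(B=1) = 0 + 1/4 + 0 = 1/4

H(A) = -[(1/8)·log₂(1/8) + (1/4)·log₂(1/4) + (5/8)·log₂(5/8)]
  = 0.3750 + 0.5000 + 0.4238
  = 1.2988 bits
H(B) = -[(3/4)·log₂(3/4) + (1/4)·log₂(1/4)]
  = 0.3113 + 0.5000
  = 0.8113 bits
H(A,B) = -[(1/8)·log₂(1/8) + (1/4)·log₂(1/4) + (5/8)·log₂(5/8)]
  = 0.3750 + 0.5000 + 0.4238
  = 1.2988 bits

I(A;B) = H(A) + H(B) - H(A,B)
  = 1.2988 + 0.8113 - 1.2988
  = 0.8113 bits

Right side, with H(A|B) computed directly from the conditional probabilities:
H(A|B) = -Σ P(A,B)·log₂ P(A|B), where P(A|B) = P(A,B) / P(B)
  (cells with P(A,B) = 0 contribute 0)
  (A=0,B=0): P(A|B) = (1/8)/(3/4) = 1/6;  -(1/8)·log₂(1/6) = 0.3231
  (A=1,B=1): P(A|B) = (1/4)/(1/4) = 1;  -(1/4)·log₂(1) = 0.0000
  (A=2,B=0): P(A|B) = (5/8)/(3/4) = 5/6;  -(5/8)·log₂(5/6) = 0.1644
H(A|B) = 0.3231 + 0.0000 + 0.1644
  = 0.4875 bits
H(A) - H(A|B) = 1.2988 - 0.4875 = 0.8113 bits

Both sides equal 0.8113 bits, so I(A;B) = H(A) - H(A|B) ✓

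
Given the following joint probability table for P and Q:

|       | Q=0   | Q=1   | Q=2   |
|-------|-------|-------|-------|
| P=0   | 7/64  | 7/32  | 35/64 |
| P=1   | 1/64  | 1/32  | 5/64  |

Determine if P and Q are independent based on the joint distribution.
Marginal P(P) (row sums):
  P(P=0) = 7/64 + 7/32 + 35/64 = 7/8
  P(P=1) = 1/64 + 1/32 + 5/64 = 1/8
Marginal P(Q) (column sums):
  P(Q=0) = 7/64 + 1/64 = 1/8
  P(Q=1) = 7/32 + 1/32 = 1/4
  P(Q=2) = 35/64 + 5/64 = 5/8

P and Q are independent iff P(P=i,Q=j) = P(P=i)·P(Q=j) for every cell.
  P(P=0)·P(Q=0) = 7/8 × 1/8 = 7/64 = P(P=0,Q=0) ✓
  P(P=0)·P(Q=1) = 7/8 × 1/4 = 7/32 = P(P=0,Q=1) ✓
  P(P=0)·P(Q=2) = 7/8 × 5/8 = 35/64 = P(P=0,Q=2) ✓
  P(P=1)·P(Q=0) = 1/8 × 1/8 = 1/64 = P(P=1,Q=0) ✓
  P(P=1)·P(Q=1) = 1/8 × 1/4 = 1/32 = P(P=1,Q=1) ✓
  P(P=1)·P(Q=2) = 1/8 × 5/8 = 5/64 = P(P=1,Q=2) ✓

Yes, P and Q are independent: every cell factors, so I(P;Q) = 0 bits.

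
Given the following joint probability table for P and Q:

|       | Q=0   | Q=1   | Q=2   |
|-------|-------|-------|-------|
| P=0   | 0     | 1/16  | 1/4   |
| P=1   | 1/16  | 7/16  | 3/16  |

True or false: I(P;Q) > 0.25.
Marginal P(P) (row sums):
  P(P=0) = 0 + 1/16 + 1/4 = 5/16
  P(P=1) = 1/16 + 7/16 + 3/16 = 11/16
Marginal P(Q) (column sums):
  P(Q=0) = 0 + 1/16 = 1/16
  P(Q=1) = 1/16 + 7/16 = 1/2
  P(Q=2) = 1/4 + 3/16 = 7/16

H(P) = -[(5/16)·log₂(5/16) + (11/16)·log₂(11/16)]
  = 0.5244 + 0.3716
  = 0.8960 bits
H(Q) = -[(1/16)·log₂(1/16) + (1/2)·log₂(1/2) + (7/16)·log₂(7/16)]
  = 0.2500 + 0.5000 + 0.5218
  = 1.2718 bits
H(P,Q) = -[(1/16)·log₂(1/16) + (1/4)·log₂(1/4) + (1/16)·log₂(1/16) + (7/16)·log₂(7/16) + (3/16)·log₂(3/16)]
  = 0.2500 + 0.5000 + 0.2500 + 0.5218 + 0.4528
  = 1.9746 bits

I(P;Q) = H(P) + H(Q) - H(P,Q)
  = 0.8960 + 1.2718 - 1.9746
  = 0.1932 bits

False. I(P;Q) = 0.1932 bits, which is ≤ 0.25 bits.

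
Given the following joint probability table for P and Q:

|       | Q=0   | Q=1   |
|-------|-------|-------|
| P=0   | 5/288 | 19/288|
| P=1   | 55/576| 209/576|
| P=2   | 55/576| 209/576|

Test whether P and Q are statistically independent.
Marginal P(P) (row sums):
  P(P=0) = 5/288 + 19/288 = 1/12
  P(P=1) = 55/576 + 209/576 = 11/24
  P(P=2) = 55/576 + 209/576 = 11/24
Marginal P(Q) (column sums):
  P(Q=0) = 5/288 + 55/576 + 55/576 = 5/24
  P(Q=1) = 19/288 + 209/576 + 209/576 = 19/24

P and Q are independent iff P(P=i,Q=j) = P(P=i)·P(Q=j) for every cell.
  P(P=0)·P(Q=0) = 1/12 × 5/24 = 5/288 = P(P=0,Q=0) ✓
  P(P=0)·P(Q=1) = 1/12 × 19/24 = 19/288 = P(P=0,Q=1) ✓
  P(P=1)·P(Q=0) = 11/24 × 5/24 = 55/576 = P(P=1,Q=0) ✓
  P(P=1)·P(Q=1) = 11/24 × 19/24 = 209/576 = P(P=1,Q=1) ✓
  P(P=2)·P(Q=0) = 11/24 × 5/24 = 55/576 = P(P=2,Q=0) ✓
  P(P=2)·P(Q=1) = 11/24 × 19/24 = 209/576 = P(P=2,Q=1) ✓

Yes, P and Q are independent: every cell factors, so I(P;Q) = 0 bits.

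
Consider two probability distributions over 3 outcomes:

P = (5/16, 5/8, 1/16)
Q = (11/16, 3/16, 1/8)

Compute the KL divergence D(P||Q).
D(P||Q) = Σ P(i) log₂(P(i)/Q(i))
  i=0: (5/16) × log₂((5/16)/(11/16)) = (5/16) × log₂(5/11) = -0.3555
  i=1: (5/8) × log₂((5/8)/(3/16)) = (5/8) × log₂(10/3) = 1.0856
  i=2: (1/16) × log₂((1/16)/(1/8)) = (1/16) × log₂(1/2) = -0.0625
D(P||Q) = -0.3555 + 1.0856 - 0.0625
  = 0.6676 bits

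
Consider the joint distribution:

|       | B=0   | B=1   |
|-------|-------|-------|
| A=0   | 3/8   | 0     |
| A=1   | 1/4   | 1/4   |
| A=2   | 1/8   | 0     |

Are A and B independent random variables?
Marginal P(A) (row sums):
  P(A=0) = 3/8 + 0 = 3/8
  P(A=1) = 1/4 + 1/4 = 1/2
  P(A=2) = 1/8 + 0 = 1/8
Marginal P(B) (column sums):
  P(B=0) = 3/8 + 1/4 + 1/8 = 3/4
  P(B=1) = 0 + 1/4 + 0 = 1/4

A and B are independent iff P(A=i,B=j) = P(A=i)·P(B=j) for every cell.
  P(A=0)·P(B=0) = 3/8 × 3/4 = 9/32, but P(A=0,B=0) = 3/8 ✗

No, A and B are not independent. Quantitatively, I(A;B) > 0:

H(A) = -[(3/8)·log₂(3/8) + (1/2)·log₂(1/2) + (1/8)·log₂(1/8)]
  = 0.5306 + 0.5000 + 0.3750
  = 1.4056 bits
H(B) = -[(3/4)·log₂(3/4) + (1/4)·log₂(1/4)]
  = 0.3113 + 0.5000
  = 0.8113 bits
H(A,B) = -[(3/8)·log₂(3/8) + (1/4)·log₂(1/4) + (1/4)·log₂(1/4) + (1/8)·log₂(1/8)]
  = 0.5306 + 0.5000 + 0.5000 + 0.3750
  = 1.9056 bits
I(A;B) = H(A) + H(B) - H(A,B) = 1.4056 + 0.8113 - 1.9056 = 0.3113 bits > 0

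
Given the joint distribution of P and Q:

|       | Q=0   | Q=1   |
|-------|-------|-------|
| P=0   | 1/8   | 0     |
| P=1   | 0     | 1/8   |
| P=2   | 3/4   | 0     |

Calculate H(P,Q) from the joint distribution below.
H(P,Q) = -Σ P(P,Q) log₂ P(P,Q), summed over the non-zero cells:
H(P,Q) = -[(1/8)·log₂(1/8) + (1/8)·log₂(1/8) + (3/4)·log₂(3/4)]
  = 0.3750 + 0.3750 + 0.3113
  = 1.0613 bits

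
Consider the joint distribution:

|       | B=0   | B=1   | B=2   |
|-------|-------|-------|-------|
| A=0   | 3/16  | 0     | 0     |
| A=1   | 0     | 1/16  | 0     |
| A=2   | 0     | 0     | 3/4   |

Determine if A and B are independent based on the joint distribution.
Marginal P(A) (row sums):
  P(A=0) = 3/16 + 0 + 0 = 3/16
  P(A=1) = 0 + 1/16 + 0 = 1/16
  P(A=2) = 0 + 0 + 3/4 = 3/4
Marginal P(B) (column sums):
  P(B=0) = 3/16 + 0 + 0 = 3/16
  P(B=1) = 0 + 1/16 + 0 = 1/16
  P(B=2) = 0 + 0 + 3/4 = 3/4

A and B are independent iff P(A=i,B=j) = P(A=i)·P(B=j) for every cell.
  P(A=0)·P(B=0) = 3/16 × 3/16 = 9/256, but P(A=0,B=0) = 3/16 ✗

No, A and B are not independent. Quantitatively, I(A;B) > 0:

H(A) = -[(3/16)·log₂(3/16) + (1/16)·log₂(1/16) + (3/4)·log₂(3/4)]
  = 0.4528 + 0.2500 + 0.3113
  = 1.0141 bits
H(B) = -[(3/16)·log₂(3/16) + (1/16)·log₂(1/16) + (3/4)·log₂(3/4)]
  = 0.4528 + 0.2500 + 0.3113
  = 1.0141 bits
H(A,B) = -[(3/16)·log₂(3/16) + (1/16)·log₂(1/16) + (3/4)·log₂(3/4)]
  = 0.4528 + 0.2500 + 0.3113
  = 1.0141 bits
I(A;B) = H(A) + H(B) - H(A,B) = 1.0141 + 1.0141 - 1.0141 = 1.0141 bits > 0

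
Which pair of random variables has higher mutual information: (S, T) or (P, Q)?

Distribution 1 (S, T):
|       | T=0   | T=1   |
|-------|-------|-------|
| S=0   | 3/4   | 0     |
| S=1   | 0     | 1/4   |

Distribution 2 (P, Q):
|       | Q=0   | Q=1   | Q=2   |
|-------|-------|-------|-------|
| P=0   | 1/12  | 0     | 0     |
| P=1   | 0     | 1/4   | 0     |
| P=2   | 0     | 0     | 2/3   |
Distribution 1 (S, T):
Marginal P(S) (row sums):
  P(S=0) = 3/4 + 0 = 3/4
  P(S=1) = 0 + 1/4 = 1/4
Marginal P(T) (column sums):
  P(T=0) = 3/4 + 0 = 3/4
  P(T=1) = 0 + 1/4 = 1/4

H(S) = -[(3/4)·log₂(3/4) + (1/4)·log₂(1/4)]
  = 0.3113 + 0.5000
  = 0.8113 bits
H(T) = -[(3/4)·log₂(3/4) + (1/4)·log₂(1/4)]
  = 0.3113 + 0.5000
  = 0.8113 bits
H(S,T) = -[(3/4)·log₂(3/4) + (1/4)·log₂(1/4)]
  = 0.3113 + 0.5000
  = 0.8113 bits

I(S;T) = H(S) + H(T) - H(S,T)
  = 0.8113 + 0.8113 - 0.8113
  = 0.8113 bits

Distribution 2 (P, Q):
Marginal P(P) (row sums):
  P(P=0) = 1/12 + 0 + 0 = 1/12
  P(P=1) = 0 + 1/4 + 0 = 1/4
  P(P=2) = 0 + 0 + 2/3 = 2/3
Marginal P(Q) (column sums):
  P(Q=0) = 1/12 + 0 + 0 = 1/12
  P(Q=1) = 0 + 1/4 + 0 = 1/4
  P(Q=2) = 0 + 0 + 2/3 = 2/3

H(P) = -[(1/12)·log₂(1/12) + (1/4)·log₂(1/4) + (2/3)·log₂(2/3)]
  = 0.2987 + 0.5000 + 0.3900
  = 1.1887 bits
H(Q) = -[(1/12)·log₂(1/12) + (1/4)·log₂(1/4) + (2/3)·log₂(2/3)]
  = 0.2987 + 0.5000 + 0.3900
  = 1.1887 bits
H(P,Q) = -[(1/12)·log₂(1/12) + (1/4)·log₂(1/4) + (2/3)·log₂(2/3)]
  = 0.2987 + 0.5000 + 0.3900
  = 1.1887 bits

I(P;Q) = H(P) + H(Q) - H(P,Q)
  = 1.1887 + 1.1887 - 1.1887
  = 1.1887 bits

I(P;Q) = 1.1887 bits > I(S;T) = 0.8113 bits, so (P, Q) has the higher mutual information (stronger dependence).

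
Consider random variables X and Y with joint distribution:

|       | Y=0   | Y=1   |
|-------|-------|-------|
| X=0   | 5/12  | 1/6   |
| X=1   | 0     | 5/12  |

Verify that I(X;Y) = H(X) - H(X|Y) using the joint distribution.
Left side, from I(X;Y) = H(X) + H(Y) - H(X,Y):
Marginal P(X) (row sums):
  P(X=0) = 5/12 + 1/6 = 7/12
  P(X=1) = 0 + 5/12 = 5/12
Marginal P(Y) (column sums):
  P(Y=0) = 5/12 + 0 = 5/12
  P(Y=1) = 1/6 + 5/12 = 7/12

H(X) = -[(7/12)·log₂(7/12) + (5/12)·log₂(5/12)]
  = 0.4536 + 0.5263
  = 0.9799 bits
H(Y) = -[(5/12)·log₂(5/12) + (7/12)·log₂(7/12)]
  = 0.5263 + 0.4536
  = 0.9799 bits
H(X,Y) = -[(5/12)·log₂(5/12) + (1/6)·log₂(1/6) + (5/12)·log₂(5/12)]
  = 0.5263 + 0.4308 + 0.5263
  = 1.4834 bits

I(X;Y) = H(X) + H(Y) - H(X,Y)
  = 0.9799 + 0.9799 - 1.4834
  = 0.4764 bits

Right side, with H(X|Y) computed directly from the conditional probabilities:
H(X|Y) = -Σ P(X,Y)·log₂ P(X|Y), where P(X|Y) = P(X,Y) / P(Y)
  (cells with P(X,Y) = 0 contribute 0)
  (X=0,Y=0): P(X|Y) = (5/12)/(5/12) = 1;  -(5/12)·log₂(1) = 0.0000
  (X=0,Y=1): P(X|Y) = (1/6)/(7/12) = 2/7;  -(1/6)·log₂(2/7) = 0.3012
  (X=1,Y=1): P(X|Y) = (5/12)/(7/12) = 5/7;  -(5/12)·log₂(5/7) = 0.2023
H(X|Y) = 0.0000 + 0.3012 + 0.2023
  = 0.5035 bits
H(X) - H(X|Y) = 0.9799 - 0.5035 = 0.4764 bits

Both sides equal 0.4764 bits, so I(X;Y) = H(X) - H(X|Y) ✓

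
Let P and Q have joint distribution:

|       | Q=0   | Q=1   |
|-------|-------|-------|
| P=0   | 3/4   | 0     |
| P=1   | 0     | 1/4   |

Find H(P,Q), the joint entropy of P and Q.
H(P,Q) = -Σ P(P,Q) log₂ P(P,Q), summed over the non-zero cells:
H(P,Q) = -[(3/4)·log₂(3/4) + (1/4)·log₂(1/4)]
  = 0.3113 + 0.5000
  = 0.8113 bits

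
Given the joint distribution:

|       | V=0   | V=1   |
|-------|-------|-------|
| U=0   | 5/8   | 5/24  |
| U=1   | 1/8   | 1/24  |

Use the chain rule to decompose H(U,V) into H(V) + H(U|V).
By the chain rule: H(U,V) = H(V) + H(U|V)

Marginal P(V) (column sums):
  P(V=0) = 5/8 + 1/8 = 3/4
  P(V=1) = 5/24 + 1/24 = 1/4
H(V) = -[(3/4)·log₂(3/4) + (1/4)·log₂(1/4)]
  = 0.3113 + 0.5000
  = 0.8113 bits
H(U|V) = -Σ P(U,V)·log₂ P(U|V), where P(U|V) = P(U,V) / P(V)
  (U=0,V=0): P(U|V) = (5/8)/(3/4) = 5/6;  -(5/8)·log₂(5/6) = 0.1644
  (U=0,V=1): P(U|V) = (5/24)/(1/4) = 5/6;  -(5/24)·log₂(5/6) = 0.0548
  (U=1,V=0): P(U|V) = (1/8)/(3/4) = 1/6;  -(1/8)·log₂(1/6) = 0.3231
  (U=1,V=1): P(U|V) = (1/24)/(1/4) = 1/6;  -(1/24)·log₂(1/6) = 0.1077
H(U|V) = 0.1644 + 0.0548 + 0.3231 + 0.1077
  = 0.6500 bits

H(U,V) = H(V) + H(U|V) = 0.8113 + 0.6500 = 1.4613 bits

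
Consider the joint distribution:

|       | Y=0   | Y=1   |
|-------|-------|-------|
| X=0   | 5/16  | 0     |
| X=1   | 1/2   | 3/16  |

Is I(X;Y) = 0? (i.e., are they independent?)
Marginal P(X) (row sums):
  P(X=0) = 5/16 + 0 = 5/16
  P(X=1) = 1/2 + 3/16 = 11/16
Marginal P(Y) (column sums):
  P(Y=0) = 5/16 + 1/2 = 13/16
  P(Y=1) = 0 + 3/16 = 3/16

X and Y are independent iff P(X=i,Y=j) = P(X=i)·P(Y=j) for every cell.
  P(X=0)·P(Y=0) = 5/16 × 13/16 = 65/256, but P(X=0,Y=0) = 5/16 ✗

No, X and Y are not independent. Quantitatively, I(X;Y) > 0:

H(X) = -[(5/16)·log₂(5/16) + (11/16)·log₂(11/16)]
  = 0.5244 + 0.3716
  = 0.8960 bits
H(Y) = -[(13/16)·log₂(13/16) + (3/16)·log₂(3/16)]
  = 0.2434 + 0.4528
  = 0.6962 bits
H(X,Y) = -[(5/16)·log₂(5/16) + (1/2)·log₂(1/2) + (3/16)·log₂(3/16)]
  = 0.5244 + 0.5000 + 0.4528
  = 1.4772 bits
I(X;Y) = H(X) + H(Y) - H(X,Y) = 0.8960 + 0.6962 - 1.4772 = 0.1150 bits > 0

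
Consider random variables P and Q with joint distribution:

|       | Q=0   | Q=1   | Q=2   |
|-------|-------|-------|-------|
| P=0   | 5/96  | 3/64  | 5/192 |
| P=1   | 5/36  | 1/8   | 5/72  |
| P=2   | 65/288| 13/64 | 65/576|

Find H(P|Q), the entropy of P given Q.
Marginal P(Q) (column sums):
  P(Q=0) = 5/96 + 5/36 + 65/288 = 5/12
  P(Q=1) = 3/64 + 1/8 + 13/64 = 3/8
  P(Q=2) = 5/192 + 5/72 + 65/576 = 5/24

H(P|Q) = -Σ P(P,Q)·log₂ P(P|Q), where P(P|Q) = P(P,Q) / P(Q)
  (P=0,Q=0): P(P|Q) = (5/96)/(5/12) = 1/8;  -(5/96)·log₂(1/8) = 0.1563
  (P=0,Q=1): P(P|Q) = (3/64)/(3/8) = 1/8;  -(3/64)·log₂(1/8) = 0.1406
  (P=0,Q=2): P(P|Q) = (5/192)/(5/24) = 1/8;  -(5/192)·log₂(1/8) = 0.0781
  (P=1,Q=0): P(P|Q) = (5/36)/(5/12) = 1/3;  -(5/36)·log₂(1/3) = 0.2201
  (P=1,Q=1): P(P|Q) = (1/8)/(3/8) = 1/3;  -(1/8)·log₂(1/3) = 0.1981
  (P=1,Q=2): P(P|Q) = (5/72)/(5/24) = 1/3;  -(5/72)·log₂(1/3) = 0.1101
  (P=2,Q=0): P(P|Q) = (65/288)/(5/12) = 13/24;  -(65/288)·log₂(13/24) = 0.1996
  (P=2,Q=1): P(P|Q) = (13/64)/(3/8) = 13/24;  -(13/64)·log₂(13/24) = 0.1797
  (P=2,Q=2): P(P|Q) = (65/576)/(5/24) = 13/24;  -(65/576)·log₂(13/24) = 0.0998
H(P|Q) = 0.1563 + 0.1406 + 0.0781 + 0.2201 + 0.1981 + 0.1101 + 0.1996 + 0.1797 + 0.0998
  = 1.3824 bits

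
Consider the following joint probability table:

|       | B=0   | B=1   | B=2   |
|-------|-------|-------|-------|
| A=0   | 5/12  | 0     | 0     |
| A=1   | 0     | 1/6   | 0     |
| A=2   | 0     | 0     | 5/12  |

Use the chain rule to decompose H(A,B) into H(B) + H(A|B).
By the chain rule: H(A,B) = H(B) + H(A|B)

Marginal P(B) (column sums):
  P(B=0) = 5/12 + 0 + 0 = 5/12
  P(B=1) = 0 + 1/6 + 0 = 1/6
  P(B=2) = 0 + 0 + 5/12 = 5/12
H(B) = -[(5/12)·log₂(5/12) + (1/6)·log₂(1/6) + (5/12)·log₂(5/12)]
  = 0.5263 + 0.4308 + 0.5263
  = 1.4834 bits
H(A|B) = -Σ P(A,B)·log₂ P(A|B), where P(A|B) = P(A,B) / P(B)
  (cells with P(A,B) = 0 contribute 0)
  (A=0,B=0): P(A|B) = (5/12)/(5/12) = 1;  -(5/12)·log₂(1) = 0.0000
  (A=1,B=1): P(A|B) = (1/6)/(1/6) = 1;  -(1/6)·log₂(1) = 0.0000
  (A=2,B=2): P(A|B) = (5/12)/(5/12) = 1;  -(5/12)·log₂(1) = 0.0000
H(A|B) = 0.0000 + 0.0000 + 0.0000
  = 0.0000 bits

H(A,B) = H(B) + H(A|B) = 1.4834 + 0.0000 = 1.4834 bits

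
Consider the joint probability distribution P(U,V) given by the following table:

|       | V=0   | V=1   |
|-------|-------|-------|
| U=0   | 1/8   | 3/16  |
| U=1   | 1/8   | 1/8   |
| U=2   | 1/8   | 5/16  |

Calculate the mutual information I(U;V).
Marginal P(U) (row sums):
  P(U=0) = 1/8 + 3/16 = 5/16
  P(U=1) = 1/8 + 1/8 = 1/4
  P(U=2) = 1/8 + 5/16 = 7/16
Marginal P(V) (column sums):
  P(V=0) = 1/8 + 1/8 + 1/8 = 3/8
  P(V=1) = 3/16 + 1/8 + 5/16 = 5/8

H(U) = -[(5/16)·log₂(5/16) + (1/4)·log₂(1/4) + (7/16)·log₂(7/16)]
  = 0.5244 + 0.5000 + 0.5218
  = 1.5462 bits
H(V) = -[(3/8)·log₂(3/8) + (5/8)·log₂(5/8)]
  = 0.5306 + 0.4238
  = 0.9544 bits
H(U,V) = -[(1/8)·log₂(1/8) + (3/16)·log₂(3/16) + (1/8)·log₂(1/8) + (1/8)·log₂(1/8) + (1/8)·log₂(1/8) + (5/16)·log₂(5/16)]
  = 0.3750 + 0.4528 + 0.3750 + 0.3750 + 0.3750 + 0.5244
  = 2.4772 bits

I(U;V) = H(U) + H(V) - H(U,V)
  = 1.5462 + 0.9544 - 2.4772
  = 0.0234 bits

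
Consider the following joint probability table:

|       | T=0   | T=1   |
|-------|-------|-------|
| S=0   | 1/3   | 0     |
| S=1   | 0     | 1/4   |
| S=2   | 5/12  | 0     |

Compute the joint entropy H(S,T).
H(S,T) = -Σ P(S,T) log₂ P(S,T), summed over the non-zero cells:
H(S,T) = -[(1/3)·log₂(1/3) + (1/4)·log₂(1/4) + (5/12)·log₂(5/12)]
  = 0.5283 + 0.5000 + 0.5263
  = 1.5546 bits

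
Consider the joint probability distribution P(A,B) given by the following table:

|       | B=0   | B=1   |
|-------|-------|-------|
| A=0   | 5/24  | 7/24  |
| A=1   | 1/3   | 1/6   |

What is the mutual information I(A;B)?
Marginal P(A) (row sums):
  P(A=0) = 5/24 + 7/24 = 1/2
  P(A=1) = 1/3 + 1/6 = 1/2
Marginal P(B) (column sums):
  P(B=0) = 5/24 + 1/3 = 13/24
  P(B=1) = 7/24 + 1/6 = 11/24

H(A) = -[(1/2)·log₂(1/2) + (1/2)·log₂(1/2)]
  = 0.5000 + 0.5000
  = 1.0000 bits
H(B) = -[(13/24)·log₂(13/24) + (11/24)·log₂(11/24)]
  = 0.4791 + 0.5159
  = 0.9950 bits
H(A,B) = -[(5/24)·log₂(5/24) + (7/24)·log₂(7/24) + (1/3)·log₂(1/3) + (1/6)·log₂(1/6)]
  = 0.4715 + 0.5185 + 0.5283 + 0.4308
  = 1.9491 bits

I(A;B) = H(A) + H(B) - H(A,B)
  = 1.0000 + 0.9950 - 1.9491
  = 0.0459 bits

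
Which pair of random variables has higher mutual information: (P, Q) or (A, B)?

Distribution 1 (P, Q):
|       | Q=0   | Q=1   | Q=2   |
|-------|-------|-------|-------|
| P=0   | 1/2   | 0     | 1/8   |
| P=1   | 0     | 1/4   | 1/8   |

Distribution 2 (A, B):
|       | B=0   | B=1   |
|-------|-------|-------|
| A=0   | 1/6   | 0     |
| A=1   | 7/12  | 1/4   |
Distribution 1 (P, Q):
Marginal P(P) (row sums):
  P(P=0) = 1/2 + 0 + 1/8 = 5/8
  P(P=1) = 0 + 1/4 + 1/8 = 3/8
Marginal P(Q) (column sums):
  P(Q=0) = 1/2 + 0 = 1/2
  P(Q=1) = 0 + 1/4 = 1/4
  P(Q=2) = 1/8 + 1/8 = 1/4

H(P) = -[(5/8)·log₂(5/8) + (3/8)·log₂(3/8)]
  = 0.4238 + 0.5306
  = 0.9544 bits
H(Q) = -[(1/2)·log₂(1/2) + (1/4)·log₂(1/4) + (1/4)·log₂(1/4)]
  = 0.5000 + 0.5000 + 0.5000
  = 1.5000 bits
H(P,Q) = -[(1/2)·log₂(1/2) + (1/8)·log₂(1/8) + (1/4)·log₂(1/4) + (1/8)·log₂(1/8)]
  = 0.5000 + 0.3750 + 0.5000 + 0.3750
  = 1.7500 bits

I(P;Q) = H(P) + H(Q) - H(P,Q)
  = 0.9544 + 1.5000 - 1.7500
  = 0.7044 bits

Distribution 2 (A, B):
Marginal P(A) (row sums):
  P(A=0) = 1/6 + 0 = 1/6
  P(A=1) = 7/12 + 1/4 = 5/6
Marginal P(B) (column sums):
  P(B=0) = 1/6 + 7/12 = 3/4
  P(B=1) = 0 + 1/4 = 1/4

H(A) = -[(1/6)·log₂(1/6) + (5/6)·log₂(5/6)]
  = 0.4308 + 0.2192
  = 0.6500 bits
H(B) = -[(3/4)·log₂(3/4) + (1/4)·log₂(1/4)]
  = 0.3113 + 0.5000
  = 0.8113 bits
H(A,B) = -[(1/6)·log₂(1/6) + (7/12)·log₂(7/12) + (1/4)·log₂(1/4)]
  = 0.4308 + 0.4536 + 0.5000
  = 1.3844 bits

I(A;B) = H(A) + H(B) - H(A,B)
  = 0.6500 + 0.8113 - 1.3844
  = 0.0769 bits

I(P;Q) = 0.7044 bits > I(A;B) = 0.0769 bits, so (P, Q) has the higher mutual information (stronger dependence).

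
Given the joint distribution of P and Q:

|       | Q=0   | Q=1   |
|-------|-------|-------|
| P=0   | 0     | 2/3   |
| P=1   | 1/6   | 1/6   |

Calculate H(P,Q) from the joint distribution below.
H(P,Q) = -Σ P(P,Q) log₂ P(P,Q), summed over the non-zero cells:
H(P,Q) = -[(2/3)·log₂(2/3) + (1/6)·log₂(1/6) + (1/6)·log₂(1/6)]
  = 0.3900 + 0.4308 + 0.4308
  = 1.2516 bits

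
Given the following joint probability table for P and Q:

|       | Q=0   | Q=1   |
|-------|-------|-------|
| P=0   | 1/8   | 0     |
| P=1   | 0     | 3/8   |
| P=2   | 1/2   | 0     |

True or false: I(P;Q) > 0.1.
Marginal P(P) (row sums):
  P(P=0) = 1/8 + 0 = 1/8
  P(P=1) = 0 + 3/8 = 3/8
  P(P=2) = 1/2 + 0 = 1/2
Marginal P(Q) (column sums):
  P(Q=0) = 1/8 + 0 + 1/2 = 5/8
  P(Q=1) = 0 + 3/8 + 0 = 3/8

H(P) = -[(1/8)·log₂(1/8) + (3/8)·log₂(3/8) + (1/2)·log₂(1/2)]
  = 0.3750 + 0.5306 + 0.5000
  = 1.4056 bits
H(Q) = -[(5/8)·log₂(5/8) + (3/8)·log₂(3/8)]
  = 0.4238 + 0.5306
  = 0.9544 bits
H(P,Q) = -[(1/8)·log₂(1/8) + (3/8)·log₂(3/8) + (1/2)·log₂(1/2)]
  = 0.3750 + 0.5306 + 0.5000
  = 1.4056 bits

I(P;Q) = H(P) + H(Q) - H(P,Q)
  = 1.4056 + 0.9544 - 1.4056
  = 0.9544 bits

True. I(P;Q) = 0.9544 bits, which is > 0.1 bits.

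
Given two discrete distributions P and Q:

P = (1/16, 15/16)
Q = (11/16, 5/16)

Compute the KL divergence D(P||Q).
D(P||Q) = Σ P(i) log₂(P(i)/Q(i))
  i=0: (1/16) × log₂((1/16)/(11/16)) = (1/16) × log₂(1/11) = -0.2162
  i=1: (15/16) × log₂((15/16)/(5/16)) = (15/16) × log₂(3) = 1.4859
D(P||Q) = -0.2162 + 1.4859
  = 1.2697 bits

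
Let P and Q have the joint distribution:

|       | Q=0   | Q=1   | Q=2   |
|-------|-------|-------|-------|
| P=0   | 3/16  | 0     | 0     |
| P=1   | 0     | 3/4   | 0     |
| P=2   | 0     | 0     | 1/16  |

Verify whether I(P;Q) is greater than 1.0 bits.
Marginal P(P) (row sums):
  P(P=0) = 3/16 + 0 + 0 = 3/16
  P(P=1) = 0 + 3/4 + 0 = 3/4
  P(P=2) = 0 + 0 + 1/16 = 1/16
Marginal P(Q) (column sums):
  P(Q=0) = 3/16 + 0 + 0 = 3/16
  P(Q=1) = 0 + 3/4 + 0 = 3/4
  P(Q=2) = 0 + 0 + 1/16 = 1/16

H(P) = -[(3/16)·log₂(3/16) + (3/4)·log₂(3/4) + (1/16)·log₂(1/16)]
  = 0.4528 + 0.3113 + 0.2500
  = 1.0141 bits
H(Q) = -[(3/16)·log₂(3/16) + (3/4)·log₂(3/4) + (1/16)·log₂(1/16)]
  = 0.4528 + 0.3113 + 0.2500
  = 1.0141 bits
H(P,Q) = -[(3/16)·log₂(3/16) + (3/4)·log₂(3/4) + (1/16)·log₂(1/16)]
  = 0.4528 + 0.3113 + 0.2500
  = 1.0141 bits

I(P;Q) = H(P) + H(Q) - H(P,Q)
  = 1.0141 + 1.0141 - 1.0141
  = 1.0141 bits

Yes. I(P;Q) = 1.0141 bits, which is > 1.0 bits.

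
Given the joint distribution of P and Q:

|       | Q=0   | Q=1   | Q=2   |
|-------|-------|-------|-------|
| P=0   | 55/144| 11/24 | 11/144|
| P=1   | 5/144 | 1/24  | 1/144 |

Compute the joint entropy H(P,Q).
H(P,Q) = -Σ P(P,Q) log₂ P(P,Q), summed over the non-zero cells:
H(P,Q) = -[(55/144)·log₂(55/144) + (11/24)·log₂(11/24) + (11/144)·log₂(11/144) + (5/144)·log₂(5/144) + (1/24)·log₂(1/24) + (1/144)·log₂(1/144)]
  = 0.5304 + 0.5159 + 0.2834 + 0.1683 + 0.1910 + 0.0498
  = 1.7388 bits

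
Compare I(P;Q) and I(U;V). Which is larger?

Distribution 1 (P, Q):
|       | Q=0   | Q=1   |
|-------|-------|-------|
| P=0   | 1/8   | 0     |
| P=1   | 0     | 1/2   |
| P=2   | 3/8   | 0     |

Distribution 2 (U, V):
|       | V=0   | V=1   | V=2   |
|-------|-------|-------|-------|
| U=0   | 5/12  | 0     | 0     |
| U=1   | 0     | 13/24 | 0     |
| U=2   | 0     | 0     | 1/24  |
Distribution 1 (P, Q):
Marginal P(P) (row sums):
  P(P=0) = 1/8 + 0 = 1/8
  P(P=1) = 0 + 1/2 = 1/2
  P(P=2) = 3/8 + 0 = 3/8
Marginal P(Q) (column sums):
  P(Q=0) = 1/8 + 0 + 3/8 = 1/2
  P(Q=1) = 0 + 1/2 + 0 = 1/2

H(P) = -[(1/8)·log₂(1/8) + (1/2)·log₂(1/2) + (3/8)·log₂(3/8)]
  = 0.3750 + 0.5000 + 0.5306
  = 1.4056 bits
H(Q) = -[(1/2)·log₂(1/2) + (1/2)·log₂(1/2)]
  = 0.5000 + 0.5000
  = 1.0000 bits
H(P,Q) = -[(1/8)·log₂(1/8) + (1/2)·log₂(1/2) + (3/8)·log₂(3/8)]
  = 0.3750 + 0.5000 + 0.5306
  = 1.4056 bits

I(P;Q) = H(P) + H(Q) - H(P,Q)
  = 1.4056 + 1.0000 - 1.4056
  = 1.0000 bits

Distribution 2 (U, V):
Marginal P(U) (row sums):
  P(U=0) = 5/12 + 0 + 0 = 5/12
  P(U=1) = 0 + 13/24 + 0 = 13/24
  P(U=2) = 0 + 0 + 1/24 = 1/24
Marginal P(V) (column sums):
  P(V=0) = 5/12 + 0 + 0 = 5/12
  P(V=1) = 0 + 13/24 + 0 = 13/24
  P(V=2) = 0 + 0 + 1/24 = 1/24

H(U) = -[(5/12)·log₂(5/12) + (13/24)·log₂(13/24) + (1/24)·log₂(1/24)]
  = 0.5263 + 0.4791 + 0.1910
  = 1.1964 bits
H(V) = -[(5/12)·log₂(5/12) + (13/24)·log₂(13/24) + (1/24)·log₂(1/24)]
  = 0.5263 + 0.4791 + 0.1910
  = 1.1964 bits
H(U,V) = -[(5/12)·log₂(5/12) + (13/24)·log₂(13/24) + (1/24)·log₂(1/24)]
  = 0.5263 + 0.4791 + 0.1910
  = 1.1964 bits

I(U;V) = H(U) + H(V) - H(U,V)
  = 1.1964 + 1.1964 - 1.1964
  = 1.1964 bits

I(U;V) = 1.1964 bits > I(P;Q) = 1.0000 bits, so (U, V) has the higher mutual information (stronger dependence).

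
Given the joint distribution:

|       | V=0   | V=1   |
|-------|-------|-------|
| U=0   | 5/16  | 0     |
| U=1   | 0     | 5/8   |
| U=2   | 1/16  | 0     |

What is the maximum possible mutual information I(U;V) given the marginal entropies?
The upper bound on mutual information is I(U;V) ≤ min(H(U), H(V)).

Marginal P(U) (row sums):
  P(U=0) = 5/16 + 0 = 5/16
  P(U=1) = 0 + 5/8 = 5/8
  P(U=2) = 1/16 + 0 = 1/16
Marginal P(V) (column sums):
  P(V=0) = 5/16 + 0 + 1/16 = 3/8
  P(V=1) = 0 + 5/8 + 0 = 5/8

H(U) = -[(5/16)·log₂(5/16) + (5/8)·log₂(5/8) + (1/16)·log₂(1/16)]
  = 0.5244 + 0.4238 + 0.2500
  = 1.1982 bits
H(V) = -[(3/8)·log₂(3/8) + (5/8)·log₂(5/8)]
  = 0.5306 + 0.4238
  = 0.9544 bits

Maximum possible I(U;V) = min(1.1982, 0.9544) = 0.9544 bits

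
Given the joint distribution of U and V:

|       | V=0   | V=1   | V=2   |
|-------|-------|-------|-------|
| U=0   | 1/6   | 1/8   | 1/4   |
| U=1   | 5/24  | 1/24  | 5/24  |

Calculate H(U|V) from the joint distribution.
Marginal P(V) (column sums):
  P(V=0) = 1/6 + 5/24 = 3/8
  P(V=1) = 1/8 + 1/24 = 1/6
  P(V=2) = 1/4 + 5/24 = 11/24

H(U|V) = -Σ P(U,V)·log₂ P(U|V), where P(U|V) = P(U,V) / P(V)
  (U=0,V=0): P(U|V) = (1/6)/(3/8) = 4/9;  -(1/6)·log₂(4/9) = 0.1950
  (U=0,V=1): P(U|V) = (1/8)/(1/6) = 3/4;  -(1/8)·log₂(3/4) = 0.0519
  (U=0,V=2): P(U|V) = (1/4)/(11/24) = 6/11;  -(1/4)·log₂(6/11) = 0.2186
  (U=1,V=0): P(U|V) = (5/24)/(3/8) = 5/9;  -(5/24)·log₂(5/9) = 0.1767
  (U=1,V=1): P(U|V) = (1/24)/(1/6) = 1/4;  -(1/24)·log₂(1/4) = 0.0833
  (U=1,V=2): P(U|V) = (5/24)/(11/24) = 5/11;  -(5/24)·log₂(5/11) = 0.2370
H(U|V) = 0.1950 + 0.0519 + 0.2186 + 0.1767 + 0.0833 + 0.2370
  = 0.9625 bits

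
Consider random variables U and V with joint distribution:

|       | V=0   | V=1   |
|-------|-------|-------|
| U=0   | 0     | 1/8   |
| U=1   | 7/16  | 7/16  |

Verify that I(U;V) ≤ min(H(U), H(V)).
Marginal P(U) (row sums):
  P(U=0) = 0 + 1/8 = 1/8
  P(U=1) = 7/16 + 7/16 = 7/8
Marginal P(V) (column sums):
  P(V=0) = 0 + 7/16 = 7/16
  P(V=1) = 1/8 + 7/16 = 9/16

H(U) = -[(1/8)·log₂(1/8) + (7/8)·log₂(7/8)]
  = 0.3750 + 0.1686
  = 0.5436 bits
H(V) = -[(7/16)·log₂(7/16) + (9/16)·log₂(9/16)]
  = 0.5218 + 0.4669
  = 0.9887 bits
H(U,V) = -[(1/8)·log₂(1/8) + (7/16)·log₂(7/16) + (7/16)·log₂(7/16)]
  = 0.3750 + 0.5218 + 0.5218
  = 1.4186 bits

I(U;V) = H(U) + H(V) - H(U,V)
  = 0.5436 + 0.9887 - 1.4186
  = 0.1137 bits

min(H(U), H(V)) = min(0.5436, 0.9887) = 0.5436 bits
Since 0.1137 ≤ 0.5436, the bound is satisfied ✓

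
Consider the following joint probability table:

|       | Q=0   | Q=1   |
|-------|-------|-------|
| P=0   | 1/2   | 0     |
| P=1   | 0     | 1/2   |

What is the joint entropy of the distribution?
H(P,Q) = -Σ P(P,Q) log₂ P(P,Q), summed over the non-zero cells:
H(P,Q) = -[(1/2)·log₂(1/2) + (1/2)·log₂(1/2)]
  = 0.5000 + 0.5000
  = 1.0000 bits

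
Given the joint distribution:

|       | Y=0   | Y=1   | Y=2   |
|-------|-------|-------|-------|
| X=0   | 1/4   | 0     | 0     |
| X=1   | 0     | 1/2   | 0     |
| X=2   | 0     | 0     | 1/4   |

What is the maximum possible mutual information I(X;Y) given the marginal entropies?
The upper bound on mutual information is I(X;Y) ≤ min(H(X), H(Y)).

Marginal P(X) (row sums):
  P(X=0) = 1/4 + 0 + 0 = 1/4
  P(X=1) = 0 + 1/2 + 0 = 1/2
  P(X=2) = 0 + 0 + 1/4 = 1/4
Marginal P(Y) (column sums):
  P(Y=0) = 1/4 + 0 + 0 = 1/4
  P(Y=1) = 0 + 1/2 + 0 = 1/2
  P(Y=2) = 0 + 0 + 1/4 = 1/4

H(X) = -[(1/4)·log₂(1/4) + (1/2)·log₂(1/2) + (1/4)·log₂(1/4)]
  = 0.5000 + 0.5000 + 0.5000
  = 1.5000 bits
H(Y) = -[(1/4)·log₂(1/4) + (1/2)·log₂(1/2) + (1/4)·log₂(1/4)]
  = 0.5000 + 0.5000 + 0.5000
  = 1.5000 bits

Maximum possible I(X;Y) = min(1.5000, 1.5000) = 1.5000 bits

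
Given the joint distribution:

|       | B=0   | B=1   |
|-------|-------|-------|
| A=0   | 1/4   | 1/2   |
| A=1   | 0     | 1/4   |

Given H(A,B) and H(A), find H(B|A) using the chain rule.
From the chain rule: H(A,B) = H(A) + H(B|A)
Therefore: H(B|A) = H(A,B) - H(A)

H(A,B) = -[(1/4)·log₂(1/4) + (1/2)·log₂(1/2) + (1/4)·log₂(1/4)]
  = 0.5000 + 0.5000 + 0.5000
  = 1.5000 bits
Marginal P(A) (row sums):
  P(A=0) = 1/4 + 1/2 = 3/4
  P(A=1) = 0 + 1/4 = 1/4
H(A) = -[(3/4)·log₂(3/4) + (1/4)·log₂(1/4)]
  = 0.3113 + 0.5000
  = 0.8113 bits

H(B|A) = 1.5000 - 0.8113 = 0.6887 bits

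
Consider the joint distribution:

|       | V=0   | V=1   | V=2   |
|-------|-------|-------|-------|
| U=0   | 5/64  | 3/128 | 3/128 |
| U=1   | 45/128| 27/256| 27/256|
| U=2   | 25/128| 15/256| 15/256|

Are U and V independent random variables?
Marginal P(U) (row sums):
  P(U=0) = 5/64 + 3/128 + 3/128 = 1/8
  P(U=1) = 45/128 + 27/256 + 27/256 = 9/16
  P(U=2) = 25/128 + 15/256 + 15/256 = 5/16
Marginal P(V) (column sums):
  P(V=0) = 5/64 + 45/128 + 25/128 = 5/8
  P(V=1) = 3/128 + 27/256 + 15/256 = 3/16
  P(V=2) = 3/128 + 27/256 + 15/256 = 3/16

U and V are independent iff P(U=i,V=j) = P(U=i)·P(V=j) for every cell.
  P(U=0)·P(V=0) = 1/8 × 5/8 = 5/64 = P(U=0,V=0) ✓
  P(U=0)·P(V=1) = 1/8 × 3/16 = 3/128 = P(U=0,V=1) ✓
  P(U=0)·P(V=2) = 1/8 × 3/16 = 3/128 = P(U=0,V=2) ✓
  P(U=1)·P(V=0) = 9/16 × 5/8 = 45/128 = P(U=1,V=0) ✓
  P(U=1)·P(V=1) = 9/16 × 3/16 = 27/256 = P(U=1,V=1) ✓
  P(U=1)·P(V=2) = 9/16 × 3/16 = 27/256 = P(U=1,V=2) ✓
  P(U=2)·P(V=0) = 5/16 × 5/8 = 25/128 = P(U=2,V=0) ✓
  P(U=2)·P(V=1) = 5/16 × 3/16 = 15/256 = P(U=2,V=1) ✓
  P(U=2)·P(V=2) = 5/16 × 3/16 = 15/256 = P(U=2,V=2) ✓

Yes, U and V are independent: every cell factors, so I(U;V) = 0 bits.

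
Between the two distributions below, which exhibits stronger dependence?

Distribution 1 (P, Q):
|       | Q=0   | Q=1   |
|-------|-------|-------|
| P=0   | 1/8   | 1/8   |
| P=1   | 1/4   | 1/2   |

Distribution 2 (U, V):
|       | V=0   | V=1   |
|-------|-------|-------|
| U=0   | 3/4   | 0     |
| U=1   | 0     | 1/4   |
Distribution 1 (P, Q):
Marginal P(P) (row sums):
  P(P=0) = 1/8 + 1/8 = 1/4
  P(P=1) = 1/4 + 1/2 = 3/4
Marginal P(Q) (column sums):
  P(Q=0) = 1/8 + 1/4 = 3/8
  P(Q=1) = 1/8 + 1/2 = 5/8

H(P) = -[(1/4)·log₂(1/4) + (3/4)·log₂(3/4)]
  = 0.5000 + 0.3113
  = 0.8113 bits
H(Q) = -[(3/8)·log₂(3/8) + (5/8)·log₂(5/8)]
  = 0.5306 + 0.4238
  = 0.9544 bits
H(P,Q) = -[(1/8)·log₂(1/8) + (1/8)·log₂(1/8) + (1/4)·log₂(1/4) + (1/2)·log₂(1/2)]
  = 0.3750 + 0.3750 + 0.5000 + 0.5000
  = 1.7500 bits

I(P;Q) = H(P) + H(Q) - H(P,Q)
  = 0.8113 + 0.9544 - 1.7500
  = 0.0157 bits

Distribution 2 (U, V):
Marginal P(U) (row sums):
  P(U=0) = 3/4 + 0 = 3/4
  P(U=1) = 0 + 1/4 = 1/4
Marginal P(V) (column sums):
  P(V=0) = 3/4 + 0 = 3/4
  P(V=1) = 0 + 1/4 = 1/4

H(U) = -[(3/4)·log₂(3/4) + (1/4)·log₂(1/4)]
  = 0.3113 + 0.5000
  = 0.8113 bits
H(V) = -[(3/4)·log₂(3/4) + (1/4)·log₂(1/4)]
  = 0.3113 + 0.5000
  = 0.8113 bits
H(U,V) = -[(3/4)·log₂(3/4) + (1/4)·log₂(1/4)]
  = 0.3113 + 0.5000
  = 0.8113 bits

I(U;V) = H(U) + H(V) - H(U,V)
  = 0.8113 + 0.8113 - 0.8113
  = 0.8113 bits

I(U;V) = 0.8113 bits > I(P;Q) = 0.0157 bits, so (U, V) has the higher mutual information (stronger dependence).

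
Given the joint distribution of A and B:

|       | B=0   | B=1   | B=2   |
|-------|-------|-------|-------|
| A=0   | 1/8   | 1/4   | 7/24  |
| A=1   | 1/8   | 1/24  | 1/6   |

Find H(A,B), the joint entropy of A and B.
H(A,B) = -Σ P(A,B) log₂ P(A,B), summed over the non-zero cells:
H(A,B) = -[(1/8)·log₂(1/8) + (1/4)·log₂(1/4) + (7/24)·log₂(7/24) + (1/8)·log₂(1/8) + (1/24)·log₂(1/24) + (1/6)·log₂(1/6)]
  = 0.3750 + 0.5000 + 0.5185 + 0.3750 + 0.1910 + 0.4308
  = 2.3903 bits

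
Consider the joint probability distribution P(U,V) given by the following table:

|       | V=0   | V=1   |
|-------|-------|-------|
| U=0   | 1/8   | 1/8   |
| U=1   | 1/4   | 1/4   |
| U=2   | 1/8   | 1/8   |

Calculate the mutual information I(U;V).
Marginal P(U) (row sums):
  P(U=0) = 1/8 + 1/8 = 1/4
  P(U=1) = 1/4 + 1/4 = 1/2
  P(U=2) = 1/8 + 1/8 = 1/4
Marginal P(V) (column sums):
  P(V=0) = 1/8 + 1/4 + 1/8 = 1/2
  P(V=1) = 1/8 + 1/4 + 1/8 = 1/2

H(U) = -[(1/4)·log₂(1/4) + (1/2)·log₂(1/2) + (1/4)·log₂(1/4)]
  = 0.5000 + 0.5000 + 0.5000
  = 1.5000 bits
H(V) = -[(1/2)·log₂(1/2) + (1/2)·log₂(1/2)]
  = 0.5000 + 0.5000
  = 1.0000 bits
H(U,V) = -[(1/8)·log₂(1/8) + (1/8)·log₂(1/8) + (1/4)·log₂(1/4) + (1/4)·log₂(1/4) + (1/8)·log₂(1/8) + (1/8)·log₂(1/8)]
  = 0.3750 + 0.3750 + 0.5000 + 0.5000 + 0.3750 + 0.3750
  = 2.5000 bits

I(U;V) = H(U) + H(V) - H(U,V)
  = 1.5000 + 1.0000 - 2.5000
  = 0.0000 bits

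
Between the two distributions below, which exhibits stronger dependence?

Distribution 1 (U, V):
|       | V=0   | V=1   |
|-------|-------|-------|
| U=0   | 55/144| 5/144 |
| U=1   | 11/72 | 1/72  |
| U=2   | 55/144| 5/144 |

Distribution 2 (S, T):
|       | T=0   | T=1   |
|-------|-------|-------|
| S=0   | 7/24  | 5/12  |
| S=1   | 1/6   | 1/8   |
Distribution 1 (U, V):
Marginal P(U) (row sums):
  P(U=0) = 55/144 + 5/144 = 5/12
  P(U=1) = 11/72 + 1/72 = 1/6
  P(U=2) = 55/144 + 5/144 = 5/12
Marginal P(V) (column sums):
  P(V=0) = 55/144 + 11/72 + 55/144 = 11/12
  P(V=1) = 5/144 + 1/72 + 5/144 = 1/12

H(U) = -[(5/12)·log₂(5/12) + (1/6)·log₂(1/6) + (5/12)·log₂(5/12)]
  = 0.5263 + 0.4308 + 0.5263
  = 1.4834 bits
H(V) = -[(11/12)·log₂(11/12) + (1/12)·log₂(1/12)]
  = 0.1151 + 0.2987
  = 0.4138 bits
H(U,V) = -[(55/144)·log₂(55/144) + (5/144)·log₂(5/144) + (11/72)·log₂(11/72) + (1/72)·log₂(1/72) + (55/144)·log₂(55/144) + (5/144)·log₂(5/144)]
  = 0.5304 + 0.1683 + 0.4141 + 0.0857 + 0.5304 + 0.1683
  = 1.8972 bits

I(U;V) = H(U) + H(V) - H(U,V)
  = 1.4834 + 0.4138 - 1.8972
  = 0.0000 bits

Distribution 2 (S, T):
Marginal P(S) (row sums):
  P(S=0) = 7/24 + 5/12 = 17/24
  P(S=1) = 1/6 + 1/8 = 7/24
Marginal P(T) (column sums):
  P(T=0) = 7/24 + 1/6 = 11/24
  P(T=1) = 5/12 + 1/8 = 13/24

H(S) = -[(17/24)·log₂(17/24) + (7/24)·log₂(7/24)]
  = 0.3524 + 0.5185
  = 0.8709 bits
H(T) = -[(11/24)·log₂(11/24) + (13/24)·log₂(13/24)]
  = 0.5159 + 0.4791
  = 0.9950 bits
H(S,T) = -[(7/24)·log₂(7/24) + (5/12)·log₂(5/12) + (1/6)·log₂(1/6) + (1/8)·log₂(1/8)]
  = 0.5185 + 0.5263 + 0.4308 + 0.3750
  = 1.8506 bits

I(S;T) = H(S) + H(T) - H(S,T)
  = 0.8709 + 0.9950 - 1.8506
  = 0.0153 bits

I(S;T) = 0.0153 bits > I(U;V) = 0.0000 bits, so (S, T) has the higher mutual information (stronger dependence).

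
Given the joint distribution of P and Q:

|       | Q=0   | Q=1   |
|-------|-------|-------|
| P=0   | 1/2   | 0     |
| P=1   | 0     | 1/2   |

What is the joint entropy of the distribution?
H(P,Q) = -Σ P(P,Q) log₂ P(P,Q), summed over the non-zero cells:
H(P,Q) = -[(1/2)·log₂(1/2) + (1/2)·log₂(1/2)]
  = 0.5000 + 0.5000
  = 1.0000 bits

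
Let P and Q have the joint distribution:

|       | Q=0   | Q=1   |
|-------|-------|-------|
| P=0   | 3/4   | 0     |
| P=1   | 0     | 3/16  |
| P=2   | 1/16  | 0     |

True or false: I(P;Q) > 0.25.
Marginal P(P) (row sums):
  P(P=0) = 3/4 + 0 = 3/4
  P(P=1) = 0 + 3/16 = 3/16
  P(P=2) = 1/16 + 0 = 1/16
Marginal P(Q) (column sums):
  P(Q=0) = 3/4 + 0 + 1/16 = 13/16
  P(Q=1) = 0 + 3/16 + 0 = 3/16

H(P) = -[(3/4)·log₂(3/4) + (3/16)·log₂(3/16) + (1/16)·log₂(1/16)]
  = 0.3113 + 0.4528 + 0.2500
  = 1.0141 bits
H(Q) = -[(13/16)·log₂(13/16) + (3/16)·log₂(3/16)]
  = 0.2434 + 0.4528
  = 0.6962 bits
H(P,Q) = -[(3/4)·log₂(3/4) + (3/16)·log₂(3/16) + (1/16)·log₂(1/16)]
  = 0.3113 + 0.4528 + 0.2500
  = 1.0141 bits

I(P;Q) = H(P) + H(Q) - H(P,Q)
  = 1.0141 + 0.6962 - 1.0141
  = 0.6962 bits

True. I(P;Q) = 0.6962 bits, which is > 0.25 bits.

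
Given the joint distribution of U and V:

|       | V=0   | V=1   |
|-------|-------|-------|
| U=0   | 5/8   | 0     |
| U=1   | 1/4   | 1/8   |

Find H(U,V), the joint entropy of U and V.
H(U,V) = -Σ P(U,V) log₂ P(U,V), summed over the non-zero cells:
H(U,V) = -[(5/8)·log₂(5/8) + (1/4)·log₂(1/4) + (1/8)·log₂(1/8)]
  = 0.4238 + 0.5000 + 0.3750
  = 1.2988 bits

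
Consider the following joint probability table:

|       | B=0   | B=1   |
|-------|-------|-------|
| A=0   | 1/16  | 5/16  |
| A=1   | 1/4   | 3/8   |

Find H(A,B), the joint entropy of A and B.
H(A,B) = -Σ P(A,B) log₂ P(A,B), summed over the non-zero cells:
H(A,B) = -[(1/16)·log₂(1/16) + (5/16)·log₂(5/16) + (1/4)·log₂(1/4) + (3/8)·log₂(3/8)]
  = 0.2500 + 0.5244 + 0.5000 + 0.5306
  = 1.8050 bits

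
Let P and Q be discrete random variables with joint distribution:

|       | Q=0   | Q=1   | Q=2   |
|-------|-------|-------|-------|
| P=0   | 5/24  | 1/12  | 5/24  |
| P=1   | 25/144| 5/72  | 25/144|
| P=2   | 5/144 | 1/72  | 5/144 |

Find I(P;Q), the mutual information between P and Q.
Marginal P(P) (row sums):
  P(P=0) = 5/24 + 1/12 + 5/24 = 1/2
  P(P=1) = 25/144 + 5/72 + 25/144 = 5/12
  P(P=2) = 5/144 + 1/72 + 5/144 = 1/12
Marginal P(Q) (column sums):
  P(Q=0) = 5/24 + 25/144 + 5/144 = 5/12
  P(Q=1) = 1/12 + 5/72 + 1/72 = 1/6
  P(Q=2) = 5/24 + 25/144 + 5/144 = 5/12

H(P) = -[(1/2)·log₂(1/2) + (5/12)·log₂(5/12) + (1/12)·log₂(1/12)]
  = 0.5000 + 0.5263 + 0.2987
  = 1.3250 bits
H(Q) = -[(5/12)·log₂(5/12) + (1/6)·log₂(1/6) + (5/12)·log₂(5/12)]
  = 0.5263 + 0.4308 + 0.5263
  = 1.4834 bits
H(P,Q) = -[(5/24)·log₂(5/24) + (1/12)·log₂(1/12) + (5/24)·log₂(5/24) + (25/144)·log₂(25/144) + (5/72)·log₂(5/72) + (25/144)·log₂(25/144) + (5/144)·log₂(5/144) + (1/72)·log₂(1/72) + (5/144)·log₂(5/144)]
  = 0.4715 + 0.2987 + 0.4715 + 0.4386 + 0.2672 + 0.4386 + 0.1683 + 0.0857 + 0.1683
  = 2.8084 bits

I(P;Q) = H(P) + H(Q) - H(P,Q)
  = 1.3250 + 1.4834 - 2.8084
  = 0.0000 bits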